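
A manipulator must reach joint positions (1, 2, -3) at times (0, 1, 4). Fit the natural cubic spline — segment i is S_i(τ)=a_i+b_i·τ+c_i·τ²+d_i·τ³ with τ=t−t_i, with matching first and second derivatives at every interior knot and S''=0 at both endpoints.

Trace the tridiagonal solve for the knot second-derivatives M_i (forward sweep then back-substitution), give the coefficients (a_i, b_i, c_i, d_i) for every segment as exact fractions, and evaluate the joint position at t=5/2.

Δ: Δ0=1, Δ1=-5/3
row 1: diag=8, rhs=-16; c'=3/8, d'=-2
back: M1=-2
M: M0=0, M1=-2, M2=0
seg 0: a=1, c=M0/2=0, d=(M1−M0)/(6·1)=-1/3, b=Δ0−h0·(2M0+M1)/6=4/3
seg 1: a=2, c=M1/2=-1, d=(M2−M1)/(6·3)=1/9, b=Δ1−h1·(2M1+M2)/6=1/3
t_q=5/2 → seg 1, τ=3/2; S=2+1/3·τ+-1·τ²+1/9·τ³=5/8

  seg 0: a=1 b=4/3 c=0 d=-1/3
  seg 1: a=2 b=1/3 c=-1 d=1/9
S(5/2) = 5/8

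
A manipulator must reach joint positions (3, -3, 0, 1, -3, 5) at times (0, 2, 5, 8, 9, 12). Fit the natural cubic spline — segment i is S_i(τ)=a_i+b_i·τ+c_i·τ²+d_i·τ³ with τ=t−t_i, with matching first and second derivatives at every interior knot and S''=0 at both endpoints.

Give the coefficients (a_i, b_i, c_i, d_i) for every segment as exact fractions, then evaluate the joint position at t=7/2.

Δ: Δ0=-3, Δ1=1, Δ2=1/3, Δ3=-4, Δ4=8/3
row 1: diag=10, rhs=24; c'=3/10, d'=12/5
row 2: denom=12−3·3/10=111/10; d'=(-4−3·12/5)/(111/10)=-112/111
row 3: denom=8−3·10/37=266/37; d'=(-26−3·-112/111)/(266/37)=-425/133
row 4: denom=8−1·37/266=2091/266; d'=(40−1·-425/133)/(2091/266)=3830/697
back: M4=3830/697
back: M3=-425/133−37/266·3830/697=-2760/697
back: M2=-112/111−10/37·-2760/697=128/2091
back: M1=12/5−3/10·128/2091=1660/697
M: M0=0, M1=1660/697, M2=128/2091, M3=-2760/697, M4=3830/697, M5=0
seg 0: a=3, c=M0/2=0, d=(M1−M0)/(6·2)=415/2091, b=Δ0−h0·(2M0+M1)/6=-7933/2091
seg 1: a=-3, c=M1/2=830/697, d=(M2−M1)/(6·3)=-2426/18819, b=Δ1−h1·(2M1+M2)/6=-2953/2091
seg 2: a=0, c=M2/2=64/2091, d=(M3−M2)/(6·3)=-4204/18819, b=Δ2−h2·(2M2+M3)/6=277/123
seg 3: a=1, c=M3/2=-1380/697, d=(M4−M3)/(6·1)=3295/2091, b=Δ3−h3·(2M3+M4)/6=-7519/2091
seg 4: a=-3, c=M4/2=1915/697, d=(M5−M4)/(6·3)=-1915/6273, b=Δ4−h4·(2M4+M5)/6=-5914/2091
t_q=7/2 → seg 1, τ=3/2; S=-3+-2953/2091·τ+830/697·τ²+-2426/18819·τ³=-8013/2788

  seg 0: a=3 b=-7933/2091 c=0 d=415/2091
  seg 1: a=-3 b=-2953/2091 c=830/697 d=-2426/18819
  seg 2: a=0 b=277/123 c=64/2091 d=-4204/18819
  seg 3: a=1 b=-7519/2091 c=-1380/697 d=3295/2091
  seg 4: a=-3 b=-5914/2091 c=1915/697 d=-1915/6273
S(7/2) = -8013/2788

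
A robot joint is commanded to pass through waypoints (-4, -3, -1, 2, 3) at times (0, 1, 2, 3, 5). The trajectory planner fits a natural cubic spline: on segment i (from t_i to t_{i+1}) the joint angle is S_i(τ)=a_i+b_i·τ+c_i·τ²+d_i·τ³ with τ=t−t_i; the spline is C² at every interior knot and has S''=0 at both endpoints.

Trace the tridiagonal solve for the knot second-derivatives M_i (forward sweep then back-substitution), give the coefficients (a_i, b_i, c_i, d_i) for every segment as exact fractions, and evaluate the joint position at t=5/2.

Δ: Δ0=1, Δ1=2, Δ2=3, Δ3=1/2
row 1: diag=4, rhs=6; c'=1/4, d'=3/2
row 2: denom=4−1·1/4=15/4; d'=(6−1·3/2)/(15/4)=6/5
row 3: denom=6−1·4/15=86/15; d'=(-15−1·6/5)/(86/15)=-243/86
back: M3=-243/86
back: M2=6/5−4/15·-243/86=84/43
back: M1=3/2−1/4·84/43=87/86
M: M0=0, M1=87/86, M2=84/43, M3=-243/86, M4=0
seg 0: a=-4, c=M0/2=0, d=(M1−M0)/(6·1)=29/172, b=Δ0−h0·(2M0+M1)/6=143/172
seg 1: a=-3, c=M1/2=87/172, d=(M2−M1)/(6·1)=27/172, b=Δ1−h1·(2M1+M2)/6=115/86
seg 2: a=-1, c=M2/2=42/43, d=(M3−M2)/(6·1)=-137/172, b=Δ2−h2·(2M2+M3)/6=485/172
seg 3: a=2, c=M3/2=-243/172, d=(M4−M3)/(6·2)=81/344, b=Δ3−h3·(2M3+M4)/6=205/86
t_q=5/2 → seg 2, τ=1/2; S=-1+485/172·τ+42/43·τ²+-137/172·τ³=763/1376

  seg 0: a=-4 b=143/172 c=0 d=29/172
  seg 1: a=-3 b=115/86 c=87/172 d=27/172
  seg 2: a=-1 b=485/172 c=42/43 d=-137/172
  seg 3: a=2 b=205/86 c=-243/172 d=81/344
S(5/2) = 763/1376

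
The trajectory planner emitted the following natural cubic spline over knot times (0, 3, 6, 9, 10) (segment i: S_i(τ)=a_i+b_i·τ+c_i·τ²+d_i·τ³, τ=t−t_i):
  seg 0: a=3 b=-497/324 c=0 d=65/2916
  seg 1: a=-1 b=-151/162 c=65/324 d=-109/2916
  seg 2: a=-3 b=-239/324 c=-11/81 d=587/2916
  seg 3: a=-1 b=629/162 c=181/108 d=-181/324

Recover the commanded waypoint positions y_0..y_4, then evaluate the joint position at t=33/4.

y_0 = S_0(0) = a_0 = 3
y_1 = S_1(0) = a_1 = -1
y_2 = S_2(0) = a_2 = -3
y_3 = S_3(0) = a_3 = -1
y_4 = S_3(1) = 4
t_q=33/4 is in segment 2 (τ=9/4); S_2(τ)=-7037/2304

y_0=3 y_1=-1 y_2=-3 y_3=-1 y_4=4
S(33/4) = -7037/2304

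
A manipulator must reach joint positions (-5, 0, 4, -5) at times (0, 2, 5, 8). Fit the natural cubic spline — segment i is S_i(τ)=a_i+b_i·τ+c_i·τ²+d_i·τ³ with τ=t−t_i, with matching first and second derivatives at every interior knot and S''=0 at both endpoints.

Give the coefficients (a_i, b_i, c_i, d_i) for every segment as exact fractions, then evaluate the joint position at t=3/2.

Δ: Δ0=5/2, Δ1=4/3, Δ2=-3
row 1: diag=10, rhs=-7; c'=3/10, d'=-7/10
row 2: denom=12−3·3/10=111/10; d'=(-26−3·-7/10)/(111/10)=-239/111
back: M2=-239/111
back: M1=-7/10−3/10·-239/111=-2/37
M: M0=0, M1=-2/37, M2=-239/111, M3=0
seg 0: a=-5, c=M0/2=0, d=(M1−M0)/(6·2)=-1/222, b=Δ0−h0·(2M0+M1)/6=559/222
seg 1: a=0, c=M1/2=-1/37, d=(M2−M1)/(6·3)=-233/1998, b=Δ1−h1·(2M1+M2)/6=547/222
seg 2: a=4, c=M2/2=-239/222, d=(M3−M2)/(6·3)=239/1998, b=Δ2−h2·(2M2+M3)/6=-94/111
t_q=3/2 → seg 0, τ=3/2; S=-5+559/222·τ+0·τ²+-1/222·τ³=-733/592

  seg 0: a=-5 b=559/222 c=0 d=-1/222
  seg 1: a=0 b=547/222 c=-1/37 d=-233/1998
  seg 2: a=4 b=-94/111 c=-239/222 d=239/1998
S(3/2) = -733/592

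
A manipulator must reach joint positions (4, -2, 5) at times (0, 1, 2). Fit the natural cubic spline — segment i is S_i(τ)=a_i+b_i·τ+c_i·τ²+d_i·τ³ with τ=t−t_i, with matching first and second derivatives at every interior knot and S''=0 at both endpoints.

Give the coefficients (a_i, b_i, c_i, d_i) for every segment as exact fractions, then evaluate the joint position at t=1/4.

  seg 0: a=4 b=-37/4 c=0 d=13/4
  seg 1: a=-2 b=1/2 c=39/4 d=-13/4
S(1/4) = 445/256

Δ: Δ0=-6, Δ1=7
row 1: diag=4, rhs=78; c'=1/4, d'=39/2
back: M1=39/2
M: M0=0, M1=39/2, M2=0
seg 0: a=4, c=M0/2=0, d=(M1−M0)/(6·1)=13/4, b=Δ0−h0·(2M0+M1)/6=-37/4
seg 1: a=-2, c=M1/2=39/4, d=(M2−M1)/(6·1)=-13/4, b=Δ1−h1·(2M1+M2)/6=1/2
t_q=1/4 → seg 0, τ=1/4; S=4+-37/4·τ+0·τ²+13/4·τ³=445/256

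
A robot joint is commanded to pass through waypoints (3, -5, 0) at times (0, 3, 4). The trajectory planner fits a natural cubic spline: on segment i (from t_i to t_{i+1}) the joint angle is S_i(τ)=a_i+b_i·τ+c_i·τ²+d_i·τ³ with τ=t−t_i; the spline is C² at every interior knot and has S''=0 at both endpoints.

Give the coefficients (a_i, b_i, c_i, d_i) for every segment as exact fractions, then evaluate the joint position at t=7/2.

  seg 0: a=3 b=-133/24 c=0 d=23/72
  seg 1: a=-5 b=37/12 c=23/8 d=-23/24
S(7/2) = -183/64

Δ: Δ0=-8/3, Δ1=5
row 1: diag=8, rhs=46; c'=1/8, d'=23/4
back: M1=23/4
M: M0=0, M1=23/4, M2=0
seg 0: a=3, c=M0/2=0, d=(M1−M0)/(6·3)=23/72, b=Δ0−h0·(2M0+M1)/6=-133/24
seg 1: a=-5, c=M1/2=23/8, d=(M2−M1)/(6·1)=-23/24, b=Δ1−h1·(2M1+M2)/6=37/12
t_q=7/2 → seg 1, τ=1/2; S=-5+37/12·τ+23/8·τ²+-23/24·τ³=-183/64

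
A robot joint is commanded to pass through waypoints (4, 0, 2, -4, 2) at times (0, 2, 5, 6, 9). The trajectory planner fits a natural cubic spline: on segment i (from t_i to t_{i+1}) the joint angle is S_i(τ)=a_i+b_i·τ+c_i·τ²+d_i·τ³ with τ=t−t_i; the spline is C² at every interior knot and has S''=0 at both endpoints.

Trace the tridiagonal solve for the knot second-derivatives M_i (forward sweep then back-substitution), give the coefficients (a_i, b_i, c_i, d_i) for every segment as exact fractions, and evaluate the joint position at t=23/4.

Δ: Δ0=-2, Δ1=2/3, Δ2=-6, Δ3=2
row 1: diag=10, rhs=16; c'=3/10, d'=8/5
row 2: denom=8−3·3/10=71/10; d'=(-40−3·8/5)/(71/10)=-448/71
row 3: denom=8−1·10/71=558/71; d'=(48−1·-448/71)/(558/71)=1928/279
back: M3=1928/279
back: M2=-448/71−10/71·1928/279=-2032/279
back: M1=8/5−3/10·-2032/279=352/93
M: M0=0, M1=352/93, M2=-2032/279, M3=1928/279, M4=0
seg 0: a=4, c=M0/2=0, d=(M1−M0)/(6·2)=88/279, b=Δ0−h0·(2M0+M1)/6=-910/279
seg 1: a=0, c=M1/2=176/93, d=(M2−M1)/(6·3)=-1544/2511, b=Δ1−h1·(2M1+M2)/6=146/279
seg 2: a=2, c=M2/2=-1016/279, d=(M3−M2)/(6·1)=220/93, b=Δ2−h2·(2M2+M3)/6=-1318/279
seg 3: a=-4, c=M3/2=964/279, d=(M4−M3)/(6·3)=-964/2511, b=Δ3−h3·(2M3+M4)/6=-1370/279
t_q=23/4 → seg 2, τ=3/4; S=2+-1318/279·τ+-1016/279·τ²+220/93·τ³=-3859/1488

  seg 0: a=4 b=-910/279 c=0 d=88/279
  seg 1: a=0 b=146/279 c=176/93 d=-1544/2511
  seg 2: a=2 b=-1318/279 c=-1016/279 d=220/93
  seg 3: a=-4 b=-1370/279 c=964/279 d=-964/2511
S(23/4) = -3859/1488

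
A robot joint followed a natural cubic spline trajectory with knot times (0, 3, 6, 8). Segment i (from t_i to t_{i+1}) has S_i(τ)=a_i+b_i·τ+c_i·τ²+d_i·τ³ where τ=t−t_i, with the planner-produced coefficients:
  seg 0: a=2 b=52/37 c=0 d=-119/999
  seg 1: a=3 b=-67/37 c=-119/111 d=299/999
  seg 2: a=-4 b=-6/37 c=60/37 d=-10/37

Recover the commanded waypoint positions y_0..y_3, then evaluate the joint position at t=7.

y_0 = S_0(0) = a_0 = 2
y_1 = S_1(0) = a_1 = 3
y_2 = S_2(0) = a_2 = -4
y_3 = S_2(2) = 0
t_q=7 is in segment 2 (τ=1); S_2(τ)=-104/37

y_0=2 y_1=3 y_2=-4 y_3=0
S(7) = -104/37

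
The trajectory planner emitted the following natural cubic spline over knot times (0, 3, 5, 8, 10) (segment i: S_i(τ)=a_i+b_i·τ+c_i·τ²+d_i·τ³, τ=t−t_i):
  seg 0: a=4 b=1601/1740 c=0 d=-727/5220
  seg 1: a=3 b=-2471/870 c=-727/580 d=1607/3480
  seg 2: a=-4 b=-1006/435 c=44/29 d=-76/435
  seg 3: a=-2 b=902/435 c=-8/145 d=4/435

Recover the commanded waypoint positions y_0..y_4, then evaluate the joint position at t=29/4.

y_0 = S_0(0) = a_0 = 4
y_1 = S_1(0) = a_1 = 3
y_2 = S_2(0) = a_2 = -4
y_3 = S_3(0) = a_3 = -2
y_4 = S_3(2) = 2
t_q=29/4 is in segment 2 (τ=9/4); S_2(τ)=-281/80

y_0=4 y_1=3 y_2=-4 y_3=-2 y_4=2
S(29/4) = -281/80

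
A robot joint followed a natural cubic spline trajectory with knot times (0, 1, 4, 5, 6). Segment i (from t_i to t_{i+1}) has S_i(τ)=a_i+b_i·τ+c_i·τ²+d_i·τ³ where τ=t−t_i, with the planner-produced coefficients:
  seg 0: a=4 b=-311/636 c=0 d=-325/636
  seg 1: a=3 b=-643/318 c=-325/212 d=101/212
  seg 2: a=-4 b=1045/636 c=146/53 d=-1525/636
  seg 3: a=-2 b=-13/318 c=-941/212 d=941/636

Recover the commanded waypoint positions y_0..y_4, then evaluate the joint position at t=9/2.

y_0=4 y_1=3 y_2=-4 y_3=-2 y_4=-5
S(9/2) = -4731/1696

y_0 = S_0(0) = a_0 = 4
y_1 = S_1(0) = a_1 = 3
y_2 = S_2(0) = a_2 = -4
y_3 = S_3(0) = a_3 = -2
y_4 = S_3(1) = -5
t_q=9/2 is in segment 2 (τ=1/2); S_2(τ)=-4731/1696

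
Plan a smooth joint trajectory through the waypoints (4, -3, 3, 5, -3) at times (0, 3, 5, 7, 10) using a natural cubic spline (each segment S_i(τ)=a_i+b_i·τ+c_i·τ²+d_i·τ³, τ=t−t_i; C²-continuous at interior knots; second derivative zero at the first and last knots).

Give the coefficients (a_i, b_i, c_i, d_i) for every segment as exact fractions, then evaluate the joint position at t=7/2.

Δ: Δ0=-7/3, Δ1=3, Δ2=1, Δ3=-8/3
row 1: diag=10, rhs=32; c'=1/5, d'=16/5
row 2: denom=8−2·1/5=38/5; d'=(-12−2·16/5)/(38/5)=-46/19
row 3: denom=10−2·5/19=180/19; d'=(-22−2·-46/19)/(180/19)=-163/90
back: M3=-163/90
back: M2=-46/19−5/19·-163/90=-35/18
back: M1=16/5−1/5·-35/18=323/90
M: M0=0, M1=323/90, M2=-35/18, M3=-163/90, M4=0
seg 0: a=4, c=M0/2=0, d=(M1−M0)/(6·3)=323/1620, b=Δ0−h0·(2M0+M1)/6=-743/180
seg 1: a=-3, c=M1/2=323/180, d=(M2−M1)/(6·2)=-83/180, b=Δ1−h1·(2M1+M2)/6=113/90
seg 2: a=3, c=M2/2=-35/36, d=(M3−M2)/(6·2)=1/90, b=Δ2−h2·(2M2+M3)/6=29/10
seg 3: a=5, c=M3/2=-163/180, d=(M4−M3)/(6·3)=163/1620, b=Δ3−h3·(2M3+M4)/6=-77/90
t_q=7/2 → seg 1, τ=1/2; S=-3+113/90·τ+323/180·τ²+-83/180·τ³=-317/160

  seg 0: a=4 b=-743/180 c=0 d=323/1620
  seg 1: a=-3 b=113/90 c=323/180 d=-83/180
  seg 2: a=3 b=29/10 c=-35/36 d=1/90
  seg 3: a=5 b=-77/90 c=-163/180 d=163/1620
S(7/2) = -317/160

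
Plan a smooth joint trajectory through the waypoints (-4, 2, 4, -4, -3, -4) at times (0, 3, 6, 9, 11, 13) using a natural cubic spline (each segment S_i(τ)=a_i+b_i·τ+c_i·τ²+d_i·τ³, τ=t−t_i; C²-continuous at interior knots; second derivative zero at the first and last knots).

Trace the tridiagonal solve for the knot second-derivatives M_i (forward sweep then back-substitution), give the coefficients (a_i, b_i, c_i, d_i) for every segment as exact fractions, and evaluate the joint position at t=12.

  seg 0: a=-4 b=1063/522 c=0 d=-19/4698
  seg 1: a=2 b=503/261 c=-19/522 d=-601/4698
  seg 2: a=4 b=-911/522 c=-310/261 d=1379/4698
  seg 3: a=-4 b=-247/261 c=253/174 d=-763/2088
  seg 4: a=-3 b=253/522 c=-257/348 d=257/2088
S(12) = -2179/696

Δ: Δ0=2, Δ1=2/3, Δ2=-8/3, Δ3=1/2, Δ4=-1/2
row 1: diag=12, rhs=-8; c'=1/4, d'=-2/3
row 2: denom=12−3·1/4=45/4; d'=(-20−3·-2/3)/(45/4)=-8/5
row 3: denom=10−3·4/15=46/5; d'=(19−3·-8/5)/(46/5)=119/46
row 4: denom=8−2·5/23=174/23; d'=(-6−2·119/46)/(174/23)=-257/174
back: M4=-257/174
back: M3=119/46−5/23·-257/174=253/87
back: M2=-8/5−4/15·253/87=-620/261
back: M1=-2/3−1/4·-620/261=-19/261
M: M0=0, M1=-19/261, M2=-620/261, M3=253/87, M4=-257/174, M5=0
seg 0: a=-4, c=M0/2=0, d=(M1−M0)/(6·3)=-19/4698, b=Δ0−h0·(2M0+M1)/6=1063/522
seg 1: a=2, c=M1/2=-19/522, d=(M2−M1)/(6·3)=-601/4698, b=Δ1−h1·(2M1+M2)/6=503/261
seg 2: a=4, c=M2/2=-310/261, d=(M3−M2)/(6·3)=1379/4698, b=Δ2−h2·(2M2+M3)/6=-911/522
seg 3: a=-4, c=M3/2=253/174, d=(M4−M3)/(6·2)=-763/2088, b=Δ3−h3·(2M3+M4)/6=-247/261
seg 4: a=-3, c=M4/2=-257/348, d=(M5−M4)/(6·2)=257/2088, b=Δ4−h4·(2M4+M5)/6=253/522
t_q=12 → seg 4, τ=1; S=-3+253/522·τ+-257/348·τ²+257/2088·τ³=-2179/696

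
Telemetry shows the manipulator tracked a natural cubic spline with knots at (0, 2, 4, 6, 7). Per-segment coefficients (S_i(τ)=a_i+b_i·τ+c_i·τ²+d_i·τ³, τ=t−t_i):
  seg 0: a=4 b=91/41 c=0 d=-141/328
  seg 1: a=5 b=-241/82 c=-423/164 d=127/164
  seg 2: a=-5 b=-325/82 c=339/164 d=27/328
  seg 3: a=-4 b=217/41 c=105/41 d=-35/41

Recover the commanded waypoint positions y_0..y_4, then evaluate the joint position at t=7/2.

y_0=4 y_1=5 y_2=-5 y_3=-4 y_4=3
S(7/2) = -3409/1312

y_0 = S_0(0) = a_0 = 4
y_1 = S_1(0) = a_1 = 5
y_2 = S_2(0) = a_2 = -5
y_3 = S_3(0) = a_3 = -4
y_4 = S_3(1) = 3
t_q=7/2 is in segment 1 (τ=3/2); S_1(τ)=-3409/1312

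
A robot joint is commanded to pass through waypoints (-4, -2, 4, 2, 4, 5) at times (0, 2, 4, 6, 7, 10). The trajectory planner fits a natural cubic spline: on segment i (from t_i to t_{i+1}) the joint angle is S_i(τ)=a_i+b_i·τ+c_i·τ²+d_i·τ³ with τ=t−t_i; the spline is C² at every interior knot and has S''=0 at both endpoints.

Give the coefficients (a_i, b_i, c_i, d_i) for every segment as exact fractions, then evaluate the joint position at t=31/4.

  seg 0: a=-4 b=173/1923 c=0 d=875/3846
  seg 1: a=-2 b=5423/1923 c=875/641 d=-1226/1923
  seg 2: a=4 b=1211/1923 c=-1577/641 d=1582/1923
  seg 3: a=2 b=1271/1923 c=1587/641 d=-2186/1923
  seg 4: a=4 b=4235/1923 c=-599/641 d=599/5769
S(31/4) = 212089/41024

Δ: Δ0=1, Δ1=3, Δ2=-1, Δ3=2, Δ4=1/3
row 1: diag=8, rhs=12; c'=1/4, d'=3/2
row 2: denom=8−2·1/4=15/2; d'=(-24−2·3/2)/(15/2)=-18/5
row 3: denom=6−2·4/15=82/15; d'=(18−2·-18/5)/(82/15)=189/41
row 4: denom=8−1·15/82=641/82; d'=(-10−1·189/41)/(641/82)=-1198/641
back: M4=-1198/641
back: M3=189/41−15/82·-1198/641=3174/641
back: M2=-18/5−4/15·3174/641=-3154/641
back: M1=3/2−1/4·-3154/641=1750/641
M: M0=0, M1=1750/641, M2=-3154/641, M3=3174/641, M4=-1198/641, M5=0
seg 0: a=-4, c=M0/2=0, d=(M1−M0)/(6·2)=875/3846, b=Δ0−h0·(2M0+M1)/6=173/1923
seg 1: a=-2, c=M1/2=875/641, d=(M2−M1)/(6·2)=-1226/1923, b=Δ1−h1·(2M1+M2)/6=5423/1923
seg 2: a=4, c=M2/2=-1577/641, d=(M3−M2)/(6·2)=1582/1923, b=Δ2−h2·(2M2+M3)/6=1211/1923
seg 3: a=2, c=M3/2=1587/641, d=(M4−M3)/(6·1)=-2186/1923, b=Δ3−h3·(2M3+M4)/6=1271/1923
seg 4: a=4, c=M4/2=-599/641, d=(M5−M4)/(6·3)=599/5769, b=Δ4−h4·(2M4+M5)/6=4235/1923
t_q=31/4 → seg 4, τ=3/4; S=4+4235/1923·τ+-599/641·τ²+599/5769·τ³=212089/41024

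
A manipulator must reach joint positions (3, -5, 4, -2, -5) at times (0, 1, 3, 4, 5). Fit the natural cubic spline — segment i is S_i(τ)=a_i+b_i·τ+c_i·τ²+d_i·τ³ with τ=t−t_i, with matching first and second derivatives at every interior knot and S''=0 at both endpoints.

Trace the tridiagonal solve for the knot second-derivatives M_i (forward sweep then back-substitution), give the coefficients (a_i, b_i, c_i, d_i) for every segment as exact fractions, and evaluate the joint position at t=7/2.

  seg 0: a=3 b=-2707/244 c=0 d=755/244
  seg 1: a=-5 b=-221/122 c=2265/244 d=-1495/488
  seg 2: a=4 b=-88/61 c=-555/61 d=277/61
  seg 3: a=-2 b=-367/61 c=276/61 d=-92/61
S(7/2) = 767/488

Δ: Δ0=-8, Δ1=9/2, Δ2=-6, Δ3=-3
row 1: diag=6, rhs=75; c'=1/3, d'=25/2
row 2: denom=6−2·1/3=16/3; d'=(-63−2·25/2)/(16/3)=-33/2
row 3: denom=4−1·3/16=61/16; d'=(18−1·-33/2)/(61/16)=552/61
back: M3=552/61
back: M2=-33/2−3/16·552/61=-1110/61
back: M1=25/2−1/3·-1110/61=2265/122
M: M0=0, M1=2265/122, M2=-1110/61, M3=552/61, M4=0
seg 0: a=3, c=M0/2=0, d=(M1−M0)/(6·1)=755/244, b=Δ0−h0·(2M0+M1)/6=-2707/244
seg 1: a=-5, c=M1/2=2265/244, d=(M2−M1)/(6·2)=-1495/488, b=Δ1−h1·(2M1+M2)/6=-221/122
seg 2: a=4, c=M2/2=-555/61, d=(M3−M2)/(6·1)=277/61, b=Δ2−h2·(2M2+M3)/6=-88/61
seg 3: a=-2, c=M3/2=276/61, d=(M4−M3)/(6·1)=-92/61, b=Δ3−h3·(2M3+M4)/6=-367/61
t_q=7/2 → seg 2, τ=1/2; S=4+-88/61·τ+-555/61·τ²+277/61·τ³=767/488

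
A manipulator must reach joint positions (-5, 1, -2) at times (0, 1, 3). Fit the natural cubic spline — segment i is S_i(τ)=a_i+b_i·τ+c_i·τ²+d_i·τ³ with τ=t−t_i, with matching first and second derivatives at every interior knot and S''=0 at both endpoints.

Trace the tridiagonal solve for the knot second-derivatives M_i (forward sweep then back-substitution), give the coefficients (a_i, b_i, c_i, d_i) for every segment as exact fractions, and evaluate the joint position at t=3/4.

  seg 0: a=-5 b=29/4 c=0 d=-5/4
  seg 1: a=1 b=7/2 c=-15/4 d=5/8
S(3/4) = -23/256

Δ: Δ0=6, Δ1=-3/2
row 1: diag=6, rhs=-45; c'=1/3, d'=-15/2
back: M1=-15/2
M: M0=0, M1=-15/2, M2=0
seg 0: a=-5, c=M0/2=0, d=(M1−M0)/(6·1)=-5/4, b=Δ0−h0·(2M0+M1)/6=29/4
seg 1: a=1, c=M1/2=-15/4, d=(M2−M1)/(6·2)=5/8, b=Δ1−h1·(2M1+M2)/6=7/2
t_q=3/4 → seg 0, τ=3/4; S=-5+29/4·τ+0·τ²+-5/4·τ³=-23/256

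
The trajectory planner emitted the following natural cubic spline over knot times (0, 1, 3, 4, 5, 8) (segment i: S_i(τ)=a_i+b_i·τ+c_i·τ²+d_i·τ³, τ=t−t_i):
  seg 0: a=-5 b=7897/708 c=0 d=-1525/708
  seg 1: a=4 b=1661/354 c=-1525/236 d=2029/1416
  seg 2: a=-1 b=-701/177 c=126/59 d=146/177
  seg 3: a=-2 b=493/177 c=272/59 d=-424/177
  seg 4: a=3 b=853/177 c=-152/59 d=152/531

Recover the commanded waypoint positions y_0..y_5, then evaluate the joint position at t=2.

y_0=-5 y_1=4 y_2=-1 y_3=-2 y_4=3 y_5=2
S(2) = 1729/472

y_0 = S_0(0) = a_0 = -5
y_1 = S_1(0) = a_1 = 4
y_2 = S_2(0) = a_2 = -1
y_3 = S_3(0) = a_3 = -2
y_4 = S_4(0) = a_4 = 3
y_5 = S_4(3) = 2
t_q=2 is in segment 1 (τ=1); S_1(τ)=1729/472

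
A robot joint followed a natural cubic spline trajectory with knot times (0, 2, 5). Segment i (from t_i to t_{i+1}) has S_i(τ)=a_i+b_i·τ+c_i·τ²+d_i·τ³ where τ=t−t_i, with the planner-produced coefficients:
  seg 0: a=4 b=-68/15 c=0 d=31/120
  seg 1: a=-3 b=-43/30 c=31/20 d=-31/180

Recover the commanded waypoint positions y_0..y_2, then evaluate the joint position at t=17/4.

y_0 = S_0(0) = a_0 = 4
y_1 = S_1(0) = a_1 = -3
y_2 = S_1(3) = 2
t_q=17/4 is in segment 1 (τ=9/4); S_1(τ)=-87/256

y_0=4 y_1=-3 y_2=2
S(17/4) = -87/256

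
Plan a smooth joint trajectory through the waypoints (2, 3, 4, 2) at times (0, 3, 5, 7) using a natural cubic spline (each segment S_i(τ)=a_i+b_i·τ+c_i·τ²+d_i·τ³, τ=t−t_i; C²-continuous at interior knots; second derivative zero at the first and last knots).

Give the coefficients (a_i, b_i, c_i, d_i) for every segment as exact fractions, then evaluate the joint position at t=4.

Δ: Δ0=1/3, Δ1=1/2, Δ2=-1
row 1: diag=10, rhs=1; c'=1/5, d'=1/10
row 2: denom=8−2·1/5=38/5; d'=(-9−2·1/10)/(38/5)=-23/19
back: M2=-23/19
back: M1=1/10−1/5·-23/19=13/38
M: M0=0, M1=13/38, M2=-23/19, M3=0
seg 0: a=2, c=M0/2=0, d=(M1−M0)/(6·3)=13/684, b=Δ0−h0·(2M0+M1)/6=37/228
seg 1: a=3, c=M1/2=13/76, d=(M2−M1)/(6·2)=-59/456, b=Δ1−h1·(2M1+M2)/6=77/114
seg 2: a=4, c=M2/2=-23/38, d=(M3−M2)/(6·2)=23/228, b=Δ2−h2·(2M2+M3)/6=-11/57
t_q=4 → seg 1, τ=1; S=3+77/114·τ+13/76·τ²+-59/456·τ³=565/152

  seg 0: a=2 b=37/228 c=0 d=13/684
  seg 1: a=3 b=77/114 c=13/76 d=-59/456
  seg 2: a=4 b=-11/57 c=-23/38 d=23/228
S(4) = 565/152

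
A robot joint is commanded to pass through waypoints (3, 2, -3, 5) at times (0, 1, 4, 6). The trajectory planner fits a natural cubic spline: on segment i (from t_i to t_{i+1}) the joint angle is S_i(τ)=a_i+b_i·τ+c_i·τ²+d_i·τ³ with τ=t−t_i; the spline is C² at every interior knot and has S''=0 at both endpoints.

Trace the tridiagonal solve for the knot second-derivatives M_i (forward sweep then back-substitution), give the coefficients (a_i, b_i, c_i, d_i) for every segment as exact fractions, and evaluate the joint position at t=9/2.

Δ: Δ0=-1, Δ1=-5/3, Δ2=4
row 1: diag=8, rhs=-4; c'=3/8, d'=-1/2
row 2: denom=10−3·3/8=71/8; d'=(34−3·-1/2)/(71/8)=4
back: M2=4
back: M1=-1/2−3/8·4=-2
M: M0=0, M1=-2, M2=4, M3=0
seg 0: a=3, c=M0/2=0, d=(M1−M0)/(6·1)=-1/3, b=Δ0−h0·(2M0+M1)/6=-2/3
seg 1: a=2, c=M1/2=-1, d=(M2−M1)/(6·3)=1/3, b=Δ1−h1·(2M1+M2)/6=-5/3
seg 2: a=-3, c=M2/2=2, d=(M3−M2)/(6·2)=-1/3, b=Δ2−h2·(2M2+M3)/6=4/3
t_q=9/2 → seg 2, τ=1/2; S=-3+4/3·τ+2·τ²+-1/3·τ³=-15/8

  seg 0: a=3 b=-2/3 c=0 d=-1/3
  seg 1: a=2 b=-5/3 c=-1 d=1/3
  seg 2: a=-3 b=4/3 c=2 d=-1/3
S(9/2) = -15/8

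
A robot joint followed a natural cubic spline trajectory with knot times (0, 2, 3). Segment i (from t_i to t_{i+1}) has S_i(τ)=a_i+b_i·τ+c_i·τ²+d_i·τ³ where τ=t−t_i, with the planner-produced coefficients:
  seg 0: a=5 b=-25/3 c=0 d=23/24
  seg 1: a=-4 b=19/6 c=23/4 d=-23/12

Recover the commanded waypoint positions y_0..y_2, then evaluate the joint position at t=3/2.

y_0 = S_0(0) = a_0 = 5
y_1 = S_1(0) = a_1 = -4
y_2 = S_1(1) = 3
t_q=3/2 is in segment 0 (τ=3/2); S_0(τ)=-273/64

y_0=5 y_1=-4 y_2=3
S(3/2) = -273/64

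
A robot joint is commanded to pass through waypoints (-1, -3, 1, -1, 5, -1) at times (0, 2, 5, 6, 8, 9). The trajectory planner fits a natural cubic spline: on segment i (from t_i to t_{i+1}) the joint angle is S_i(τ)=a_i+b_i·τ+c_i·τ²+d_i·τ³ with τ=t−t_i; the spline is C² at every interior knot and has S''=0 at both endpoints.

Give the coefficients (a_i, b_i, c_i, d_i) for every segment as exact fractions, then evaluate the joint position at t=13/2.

  seg 0: a=-1 b=-3230/1659 c=0 d=1571/6636
  seg 1: a=-3 b=1483/1659 c=1571/1106 d=-1409/3318
  seg 2: a=1 b=-6799/3318 c=-1328/553 d=8131/3318
  seg 3: a=-1 b=829/1659 c=5475/1106 d=-12277/6636
  seg 4: a=5 b=-3152/1659 c=-3401/553 d=3401/1659
S(13/2) = 4533/17696

Δ: Δ0=-1, Δ1=4/3, Δ2=-2, Δ3=3, Δ4=-6
row 1: diag=10, rhs=14; c'=3/10, d'=7/5
row 2: denom=8−3·3/10=71/10; d'=(-20−3·7/5)/(71/10)=-242/71
row 3: denom=6−1·10/71=416/71; d'=(30−1·-242/71)/(416/71)=593/104
row 4: denom=6−2·71/208=553/104; d'=(-54−2·593/104)/(553/104)=-6802/553
back: M4=-6802/553
back: M3=593/104−71/208·-6802/553=5475/553
back: M2=-242/71−10/71·5475/553=-2656/553
back: M1=7/5−3/10·-2656/553=1571/553
M: M0=0, M1=1571/553, M2=-2656/553, M3=5475/553, M4=-6802/553, M5=0
seg 0: a=-1, c=M0/2=0, d=(M1−M0)/(6·2)=1571/6636, b=Δ0−h0·(2M0+M1)/6=-3230/1659
seg 1: a=-3, c=M1/2=1571/1106, d=(M2−M1)/(6·3)=-1409/3318, b=Δ1−h1·(2M1+M2)/6=1483/1659
seg 2: a=1, c=M2/2=-1328/553, d=(M3−M2)/(6·1)=8131/3318, b=Δ2−h2·(2M2+M3)/6=-6799/3318
seg 3: a=-1, c=M3/2=5475/1106, d=(M4−M3)/(6·2)=-12277/6636, b=Δ3−h3·(2M3+M4)/6=829/1659
seg 4: a=5, c=M4/2=-3401/553, d=(M5−M4)/(6·1)=3401/1659, b=Δ4−h4·(2M4+M5)/6=-3152/1659
t_q=13/2 → seg 3, τ=1/2; S=-1+829/1659·τ+5475/1106·τ²+-12277/6636·τ³=4533/17696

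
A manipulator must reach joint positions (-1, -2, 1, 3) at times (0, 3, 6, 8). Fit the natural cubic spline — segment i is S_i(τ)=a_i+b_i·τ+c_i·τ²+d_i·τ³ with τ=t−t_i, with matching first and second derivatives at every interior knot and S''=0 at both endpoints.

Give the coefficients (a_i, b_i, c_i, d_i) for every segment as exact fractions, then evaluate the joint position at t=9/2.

Δ: Δ0=-1/3, Δ1=1, Δ2=1
row 1: diag=12, rhs=8; c'=1/4, d'=2/3
row 2: denom=10−3·1/4=37/4; d'=(0−3·2/3)/(37/4)=-8/37
back: M2=-8/37
back: M1=2/3−1/4·-8/37=80/111
M: M0=0, M1=80/111, M2=-8/37, M3=0
seg 0: a=-1, c=M0/2=0, d=(M1−M0)/(6·3)=40/999, b=Δ0−h0·(2M0+M1)/6=-77/111
seg 1: a=-2, c=M1/2=40/111, d=(M2−M1)/(6·3)=-52/999, b=Δ1−h1·(2M1+M2)/6=43/111
seg 2: a=1, c=M2/2=-4/37, d=(M3−M2)/(6·2)=2/111, b=Δ2−h2·(2M2+M3)/6=127/111
t_q=9/2 → seg 1, τ=3/2; S=-2+43/111·τ+40/111·τ²+-52/999·τ³=-29/37

  seg 0: a=-1 b=-77/111 c=0 d=40/999
  seg 1: a=-2 b=43/111 c=40/111 d=-52/999
  seg 2: a=1 b=127/111 c=-4/37 d=2/111
S(9/2) = -29/37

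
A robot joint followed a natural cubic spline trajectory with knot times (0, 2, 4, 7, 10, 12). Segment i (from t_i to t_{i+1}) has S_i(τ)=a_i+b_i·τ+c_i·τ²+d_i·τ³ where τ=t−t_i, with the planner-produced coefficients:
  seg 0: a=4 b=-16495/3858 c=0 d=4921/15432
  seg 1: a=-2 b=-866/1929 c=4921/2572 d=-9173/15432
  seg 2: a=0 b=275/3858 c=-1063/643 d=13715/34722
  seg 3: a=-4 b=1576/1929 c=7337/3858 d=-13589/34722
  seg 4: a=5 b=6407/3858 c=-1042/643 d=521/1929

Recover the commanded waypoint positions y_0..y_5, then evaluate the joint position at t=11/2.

y_0 = S_0(0) = a_0 = 4
y_1 = S_1(0) = a_1 = -2
y_2 = S_2(0) = a_2 = 0
y_3 = S_3(0) = a_3 = -4
y_4 = S_4(0) = a_4 = 5
y_5 = S_4(2) = 4
t_q=11/2 is in segment 2 (τ=3/2); S_2(τ)=-23453/10288

y_0=4 y_1=-2 y_2=0 y_3=-4 y_4=5 y_5=4
S(11/2) = -23453/10288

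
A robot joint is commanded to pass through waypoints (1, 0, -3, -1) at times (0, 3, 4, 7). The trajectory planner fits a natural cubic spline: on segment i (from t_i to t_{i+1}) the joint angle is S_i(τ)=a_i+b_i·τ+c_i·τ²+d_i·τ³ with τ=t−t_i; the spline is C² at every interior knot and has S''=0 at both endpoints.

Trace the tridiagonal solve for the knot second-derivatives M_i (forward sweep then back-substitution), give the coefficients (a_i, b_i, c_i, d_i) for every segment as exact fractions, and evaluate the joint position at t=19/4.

Δ: Δ0=-1/3, Δ1=-3, Δ2=2/3
row 1: diag=8, rhs=-16; c'=1/8, d'=-2
row 2: denom=8−1·1/8=63/8; d'=(22−1·-2)/(63/8)=64/21
back: M2=64/21
back: M1=-2−1/8·64/21=-50/21
M: M0=0, M1=-50/21, M2=64/21, M3=0
seg 0: a=1, c=M0/2=0, d=(M1−M0)/(6·3)=-25/189, b=Δ0−h0·(2M0+M1)/6=6/7
seg 1: a=0, c=M1/2=-25/21, d=(M2−M1)/(6·1)=19/21, b=Δ1−h1·(2M1+M2)/6=-19/7
seg 2: a=-3, c=M2/2=32/21, d=(M3−M2)/(6·3)=-32/189, b=Δ2−h2·(2M2+M3)/6=-50/21
t_q=19/4 → seg 2, τ=3/4; S=-3+-50/21·τ+32/21·τ²+-32/189·τ³=-4

  seg 0: a=1 b=6/7 c=0 d=-25/189
  seg 1: a=0 b=-19/7 c=-25/21 d=19/21
  seg 2: a=-3 b=-50/21 c=32/21 d=-32/189
S(19/4) = -4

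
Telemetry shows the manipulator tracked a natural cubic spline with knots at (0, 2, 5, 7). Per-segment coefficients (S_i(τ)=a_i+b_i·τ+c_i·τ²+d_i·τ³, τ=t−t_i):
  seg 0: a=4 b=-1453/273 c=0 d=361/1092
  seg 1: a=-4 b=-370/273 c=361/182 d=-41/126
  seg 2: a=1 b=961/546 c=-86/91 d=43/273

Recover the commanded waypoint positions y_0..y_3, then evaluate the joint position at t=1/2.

y_0 = S_0(0) = a_0 = 4
y_1 = S_1(0) = a_1 = -4
y_2 = S_2(0) = a_2 = 1
y_3 = S_2(2) = 2
t_q=1/2 is in segment 0 (τ=1/2); S_0(τ)=4019/2912

y_0=4 y_1=-4 y_2=1 y_3=2
S(1/2) = 4019/2912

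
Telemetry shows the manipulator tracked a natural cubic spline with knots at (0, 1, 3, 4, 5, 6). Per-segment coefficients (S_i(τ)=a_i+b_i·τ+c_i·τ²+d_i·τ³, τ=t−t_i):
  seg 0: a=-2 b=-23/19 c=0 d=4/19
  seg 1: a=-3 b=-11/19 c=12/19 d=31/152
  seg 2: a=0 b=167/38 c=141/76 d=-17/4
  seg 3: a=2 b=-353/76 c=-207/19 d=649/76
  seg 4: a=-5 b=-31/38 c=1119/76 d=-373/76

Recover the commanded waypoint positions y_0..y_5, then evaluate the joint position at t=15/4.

y_0 = S_0(0) = a_0 = -2
y_1 = S_1(0) = a_1 = -3
y_2 = S_2(0) = a_2 = 0
y_3 = S_3(0) = a_3 = 2
y_4 = S_4(0) = a_4 = -5
y_5 = S_4(1) = 4
t_q=15/4 is in segment 2 (τ=3/4); S_2(τ)=12387/4864

y_0=-2 y_1=-3 y_2=0 y_3=2 y_4=-5 y_5=4
S(15/4) = 12387/4864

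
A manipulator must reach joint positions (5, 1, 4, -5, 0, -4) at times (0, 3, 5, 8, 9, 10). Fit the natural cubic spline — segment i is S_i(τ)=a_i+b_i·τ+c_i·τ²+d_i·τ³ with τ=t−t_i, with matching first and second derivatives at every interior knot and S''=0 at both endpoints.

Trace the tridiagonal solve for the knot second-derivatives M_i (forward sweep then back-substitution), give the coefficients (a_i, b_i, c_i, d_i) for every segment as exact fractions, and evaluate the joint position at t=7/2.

  seg 0: a=5 b=-308/109 c=0 d=488/2943
  seg 1: a=1 b=180/109 c=488/327 d=-2051/2616
  seg 2: a=4 b=-1169/654 c=-4201/1308 d=11017/11772
  seg 3: a=-5 b=5507/1308 c=568/109 d=-5783/1308
  seg 4: a=0 b=895/654 c=-3511/436 d=3511/1308
S(7/2) = 14655/6976

Δ: Δ0=-4/3, Δ1=3/2, Δ2=-3, Δ3=5, Δ4=-4
row 1: diag=10, rhs=17; c'=1/5, d'=17/10
row 2: denom=10−2·1/5=48/5; d'=(-27−2·17/10)/(48/5)=-19/6
row 3: denom=8−3·5/16=113/16; d'=(48−3·-19/6)/(113/16)=920/113
row 4: denom=4−1·16/113=436/113; d'=(-54−1·920/113)/(436/113)=-3511/218
back: M4=-3511/218
back: M3=920/113−16/113·-3511/218=1136/109
back: M2=-19/6−5/16·1136/109=-4201/654
back: M1=17/10−1/5·-4201/654=976/327
M: M0=0, M1=976/327, M2=-4201/654, M3=1136/109, M4=-3511/218, M5=0
seg 0: a=5, c=M0/2=0, d=(M1−M0)/(6·3)=488/2943, b=Δ0−h0·(2M0+M1)/6=-308/109
seg 1: a=1, c=M1/2=488/327, d=(M2−M1)/(6·2)=-2051/2616, b=Δ1−h1·(2M1+M2)/6=180/109
seg 2: a=4, c=M2/2=-4201/1308, d=(M3−M2)/(6·3)=11017/11772, b=Δ2−h2·(2M2+M3)/6=-1169/654
seg 3: a=-5, c=M3/2=568/109, d=(M4−M3)/(6·1)=-5783/1308, b=Δ3−h3·(2M3+M4)/6=5507/1308
seg 4: a=0, c=M4/2=-3511/436, d=(M5−M4)/(6·1)=3511/1308, b=Δ4−h4·(2M4+M5)/6=895/654
t_q=7/2 → seg 1, τ=1/2; S=1+180/109·τ+488/327·τ²+-2051/2616·τ³=14655/6976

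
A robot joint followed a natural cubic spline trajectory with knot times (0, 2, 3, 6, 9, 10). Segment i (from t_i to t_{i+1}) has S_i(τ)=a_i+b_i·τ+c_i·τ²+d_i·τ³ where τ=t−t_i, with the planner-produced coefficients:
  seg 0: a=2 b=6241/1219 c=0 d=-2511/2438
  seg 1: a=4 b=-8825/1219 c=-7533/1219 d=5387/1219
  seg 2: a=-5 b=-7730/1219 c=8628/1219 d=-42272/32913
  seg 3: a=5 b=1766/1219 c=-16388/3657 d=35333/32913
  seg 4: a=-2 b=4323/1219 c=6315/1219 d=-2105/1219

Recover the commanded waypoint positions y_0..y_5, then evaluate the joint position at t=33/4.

y_0=2 y_1=4 y_2=-5 y_3=5 y_4=-2 y_5=5
S(33/4) = -171529/78016

y_0 = S_0(0) = a_0 = 2
y_1 = S_1(0) = a_1 = 4
y_2 = S_2(0) = a_2 = -5
y_3 = S_3(0) = a_3 = 5
y_4 = S_4(0) = a_4 = -2
y_5 = S_4(1) = 5
t_q=33/4 is in segment 3 (τ=9/4); S_3(τ)=-171529/78016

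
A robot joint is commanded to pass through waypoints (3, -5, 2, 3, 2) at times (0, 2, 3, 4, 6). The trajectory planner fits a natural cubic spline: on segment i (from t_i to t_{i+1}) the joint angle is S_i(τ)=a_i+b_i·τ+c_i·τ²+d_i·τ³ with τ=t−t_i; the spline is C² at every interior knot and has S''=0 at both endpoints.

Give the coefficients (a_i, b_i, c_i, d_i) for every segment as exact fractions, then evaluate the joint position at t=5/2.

Δ: Δ0=-4, Δ1=7, Δ2=1, Δ3=-1/2
row 1: diag=6, rhs=66; c'=1/6, d'=11
row 2: denom=4−1·1/6=23/6; d'=(-36−1·11)/(23/6)=-282/23
row 3: denom=6−1·6/23=132/23; d'=(-9−1·-282/23)/(132/23)=25/44
back: M3=25/44
back: M2=-282/23−6/23·25/44=-273/22
back: M1=11−1/6·-273/22=575/44
M: M0=0, M1=575/44, M2=-273/22, M3=25/44, M4=0
seg 0: a=3, c=M0/2=0, d=(M1−M0)/(6·2)=575/528, b=Δ0−h0·(2M0+M1)/6=-1103/132
seg 1: a=-5, c=M1/2=575/88, d=(M2−M1)/(6·1)=-1121/264, b=Δ1−h1·(2M1+M2)/6=311/66
seg 2: a=2, c=M2/2=-273/44, d=(M3−M2)/(6·1)=571/264, b=Δ2−h2·(2M2+M3)/6=121/24
seg 3: a=3, c=M3/2=25/88, d=(M4−M3)/(6·2)=-25/528, b=Δ3−h3·(2M3+M4)/6=-29/33
t_q=5/2 → seg 1, τ=1/2; S=-5+311/66·τ+575/88·τ²+-1121/264·τ³=-1085/704

  seg 0: a=3 b=-1103/132 c=0 d=575/528
  seg 1: a=-5 b=311/66 c=575/88 d=-1121/264
  seg 2: a=2 b=121/24 c=-273/44 d=571/264
  seg 3: a=3 b=-29/33 c=25/88 d=-25/528
S(5/2) = -1085/704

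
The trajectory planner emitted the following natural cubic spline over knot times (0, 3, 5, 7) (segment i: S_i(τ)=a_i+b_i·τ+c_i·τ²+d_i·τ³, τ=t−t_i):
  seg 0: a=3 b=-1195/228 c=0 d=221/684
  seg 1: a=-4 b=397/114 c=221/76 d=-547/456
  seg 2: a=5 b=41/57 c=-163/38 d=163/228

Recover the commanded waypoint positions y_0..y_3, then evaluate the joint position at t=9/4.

y_0 = S_0(0) = a_0 = 3
y_1 = S_1(0) = a_1 = -4
y_2 = S_2(0) = a_2 = 5
y_3 = S_2(2) = -5
t_q=9/4 is in segment 0 (τ=9/4); S_0(τ)=-24867/4864

y_0=3 y_1=-4 y_2=5 y_3=-5
S(9/4) = -24867/4864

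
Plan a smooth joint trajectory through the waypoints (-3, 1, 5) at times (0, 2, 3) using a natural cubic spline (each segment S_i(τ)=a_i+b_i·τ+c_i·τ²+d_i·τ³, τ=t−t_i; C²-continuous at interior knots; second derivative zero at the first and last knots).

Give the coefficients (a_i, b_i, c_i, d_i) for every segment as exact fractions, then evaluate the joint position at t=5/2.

Δ: Δ0=2, Δ1=4
row 1: diag=6, rhs=12; c'=1/6, d'=2
back: M1=2
M: M0=0, M1=2, M2=0
seg 0: a=-3, c=M0/2=0, d=(M1−M0)/(6·2)=1/6, b=Δ0−h0·(2M0+M1)/6=4/3
seg 1: a=1, c=M1/2=1, d=(M2−M1)/(6·1)=-1/3, b=Δ1−h1·(2M1+M2)/6=10/3
t_q=5/2 → seg 1, τ=1/2; S=1+10/3·τ+1·τ²+-1/3·τ³=23/8

  seg 0: a=-3 b=4/3 c=0 d=1/6
  seg 1: a=1 b=10/3 c=1 d=-1/3
S(5/2) = 23/8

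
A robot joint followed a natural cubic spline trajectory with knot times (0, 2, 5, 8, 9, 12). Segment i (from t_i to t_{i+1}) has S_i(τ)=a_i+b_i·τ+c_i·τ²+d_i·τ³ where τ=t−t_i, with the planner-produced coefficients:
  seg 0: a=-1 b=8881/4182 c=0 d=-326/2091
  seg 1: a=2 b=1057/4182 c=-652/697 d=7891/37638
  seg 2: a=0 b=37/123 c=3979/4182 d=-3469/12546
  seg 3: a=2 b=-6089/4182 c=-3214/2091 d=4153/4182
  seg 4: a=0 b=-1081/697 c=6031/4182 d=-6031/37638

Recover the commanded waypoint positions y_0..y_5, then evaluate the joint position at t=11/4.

y_0 = S_0(0) = a_0 = -1
y_1 = S_1(0) = a_1 = 2
y_2 = S_2(0) = a_2 = 0
y_3 = S_3(0) = a_3 = 2
y_4 = S_4(0) = a_4 = 0
y_5 = S_4(3) = 4
t_q=11/4 is in segment 1 (τ=3/4); S_1(τ)=156291/89216

y_0=-1 y_1=2 y_2=0 y_3=2 y_4=0 y_5=4
S(11/4) = 156291/89216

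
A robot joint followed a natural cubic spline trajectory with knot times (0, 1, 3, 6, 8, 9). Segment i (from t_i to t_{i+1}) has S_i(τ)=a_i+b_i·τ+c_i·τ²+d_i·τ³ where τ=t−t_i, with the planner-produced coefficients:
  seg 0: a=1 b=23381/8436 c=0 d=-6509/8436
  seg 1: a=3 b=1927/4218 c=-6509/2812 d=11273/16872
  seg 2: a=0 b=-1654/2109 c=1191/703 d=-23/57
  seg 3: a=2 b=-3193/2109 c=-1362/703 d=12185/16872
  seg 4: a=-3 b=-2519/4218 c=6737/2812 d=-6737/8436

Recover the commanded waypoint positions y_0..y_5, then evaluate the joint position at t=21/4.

y_0 = S_0(0) = a_0 = 1
y_1 = S_1(0) = a_1 = 3
y_2 = S_2(0) = a_2 = 0
y_3 = S_3(0) = a_3 = 2
y_4 = S_4(0) = a_4 = -3
y_5 = S_4(1) = -2
t_q=21/4 is in segment 2 (τ=9/4); S_2(τ)=99699/44992

y_0=1 y_1=3 y_2=0 y_3=2 y_4=-3 y_5=-2
S(21/4) = 99699/44992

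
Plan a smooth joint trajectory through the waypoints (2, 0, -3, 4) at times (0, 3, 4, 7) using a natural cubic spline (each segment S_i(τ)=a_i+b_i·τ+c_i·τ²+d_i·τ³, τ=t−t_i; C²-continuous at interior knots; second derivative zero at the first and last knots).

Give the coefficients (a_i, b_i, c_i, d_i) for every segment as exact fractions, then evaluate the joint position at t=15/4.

  seg 0: a=2 b=10/21 c=0 d=-8/63
  seg 1: a=0 b=-62/21 c=-8/7 d=23/21
  seg 2: a=-3 b=-41/21 c=15/7 d=-5/21
S(15/4) = -1073/448

Δ: Δ0=-2/3, Δ1=-3, Δ2=7/3
row 1: diag=8, rhs=-14; c'=1/8, d'=-7/4
row 2: denom=8−1·1/8=63/8; d'=(32−1·-7/4)/(63/8)=30/7
back: M2=30/7
back: M1=-7/4−1/8·30/7=-16/7
M: M0=0, M1=-16/7, M2=30/7, M3=0
seg 0: a=2, c=M0/2=0, d=(M1−M0)/(6·3)=-8/63, b=Δ0−h0·(2M0+M1)/6=10/21
seg 1: a=0, c=M1/2=-8/7, d=(M2−M1)/(6·1)=23/21, b=Δ1−h1·(2M1+M2)/6=-62/21
seg 2: a=-3, c=M2/2=15/7, d=(M3−M2)/(6·3)=-5/21, b=Δ2−h2·(2M2+M3)/6=-41/21
t_q=15/4 → seg 1, τ=3/4; S=0+-62/21·τ+-8/7·τ²+23/21·τ³=-1073/448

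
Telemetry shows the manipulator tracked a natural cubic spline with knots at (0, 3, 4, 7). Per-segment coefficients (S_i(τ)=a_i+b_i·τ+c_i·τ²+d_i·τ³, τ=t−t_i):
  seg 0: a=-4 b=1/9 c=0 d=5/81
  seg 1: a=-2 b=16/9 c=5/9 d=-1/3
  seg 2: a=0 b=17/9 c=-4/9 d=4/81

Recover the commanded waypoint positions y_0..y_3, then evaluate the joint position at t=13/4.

y_0=-4 y_1=-2 y_2=0 y_3=3
S(13/4) = -293/192

y_0 = S_0(0) = a_0 = -4
y_1 = S_1(0) = a_1 = -2
y_2 = S_2(0) = a_2 = 0
y_3 = S_2(3) = 3
t_q=13/4 is in segment 1 (τ=1/4); S_1(τ)=-293/192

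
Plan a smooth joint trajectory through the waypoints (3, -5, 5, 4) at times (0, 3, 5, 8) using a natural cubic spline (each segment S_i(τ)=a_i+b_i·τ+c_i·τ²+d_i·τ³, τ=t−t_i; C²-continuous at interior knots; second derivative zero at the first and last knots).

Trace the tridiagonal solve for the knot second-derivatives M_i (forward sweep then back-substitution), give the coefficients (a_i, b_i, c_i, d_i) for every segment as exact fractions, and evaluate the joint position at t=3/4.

  seg 0: a=3 b=-259/48 c=0 d=131/432
  seg 1: a=-5 b=67/24 c=131/48 d=-13/16
  seg 2: a=5 b=95/24 c=-103/48 d=103/432
S(3/4) = -941/1024

Δ: Δ0=-8/3, Δ1=5, Δ2=-1/3
row 1: diag=10, rhs=46; c'=1/5, d'=23/5
row 2: denom=10−2·1/5=48/5; d'=(-32−2·23/5)/(48/5)=-103/24
back: M2=-103/24
back: M1=23/5−1/5·-103/24=131/24
M: M0=0, M1=131/24, M2=-103/24, M3=0
seg 0: a=3, c=M0/2=0, d=(M1−M0)/(6·3)=131/432, b=Δ0−h0·(2M0+M1)/6=-259/48
seg 1: a=-5, c=M1/2=131/48, d=(M2−M1)/(6·2)=-13/16, b=Δ1−h1·(2M1+M2)/6=67/24
seg 2: a=5, c=M2/2=-103/48, d=(M3−M2)/(6·3)=103/432, b=Δ2−h2·(2M2+M3)/6=95/24
t_q=3/4 → seg 0, τ=3/4; S=3+-259/48·τ+0·τ²+131/432·τ³=-941/1024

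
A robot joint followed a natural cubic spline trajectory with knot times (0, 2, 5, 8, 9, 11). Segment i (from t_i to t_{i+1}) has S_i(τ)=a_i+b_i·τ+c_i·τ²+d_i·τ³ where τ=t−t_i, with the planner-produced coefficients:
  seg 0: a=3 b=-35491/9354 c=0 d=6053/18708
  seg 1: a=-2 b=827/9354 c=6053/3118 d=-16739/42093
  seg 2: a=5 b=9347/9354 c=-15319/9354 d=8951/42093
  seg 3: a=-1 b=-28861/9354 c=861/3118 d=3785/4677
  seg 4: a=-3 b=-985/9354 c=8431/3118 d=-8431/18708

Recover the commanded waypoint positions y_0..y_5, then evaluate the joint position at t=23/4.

y_0=3 y_1=-2 y_2=5 y_3=-1 y_4=-3 y_5=4
S(23/4) = 490693/99776

y_0 = S_0(0) = a_0 = 3
y_1 = S_1(0) = a_1 = -2
y_2 = S_2(0) = a_2 = 5
y_3 = S_3(0) = a_3 = -1
y_4 = S_4(0) = a_4 = -3
y_5 = S_4(2) = 4
t_q=23/4 is in segment 2 (τ=3/4); S_2(τ)=490693/99776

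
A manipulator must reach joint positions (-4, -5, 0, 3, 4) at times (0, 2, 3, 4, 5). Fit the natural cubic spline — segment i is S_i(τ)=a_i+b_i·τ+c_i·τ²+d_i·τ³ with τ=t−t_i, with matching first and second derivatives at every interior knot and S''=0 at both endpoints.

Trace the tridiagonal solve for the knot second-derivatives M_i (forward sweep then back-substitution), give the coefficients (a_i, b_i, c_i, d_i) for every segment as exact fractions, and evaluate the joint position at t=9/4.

  seg 0: a=-4 b=-110/43 c=0 d=177/344
  seg 1: a=-5 b=311/86 c=531/172 d=-293/172
  seg 2: a=0 b=805/172 c=-87/43 d=59/172
  seg 3: a=3 b=143/86 c=-171/172 d=57/172
S(9/4) = -43257/11008

Δ: Δ0=-1/2, Δ1=5, Δ2=3, Δ3=1
row 1: diag=6, rhs=33; c'=1/6, d'=11/2
row 2: denom=4−1·1/6=23/6; d'=(-12−1·11/2)/(23/6)=-105/23
row 3: denom=4−1·6/23=86/23; d'=(-12−1·-105/23)/(86/23)=-171/86
back: M3=-171/86
back: M2=-105/23−6/23·-171/86=-174/43
back: M1=11/2−1/6·-174/43=531/86
M: M0=0, M1=531/86, M2=-174/43, M3=-171/86, M4=0
seg 0: a=-4, c=M0/2=0, d=(M1−M0)/(6·2)=177/344, b=Δ0−h0·(2M0+M1)/6=-110/43
seg 1: a=-5, c=M1/2=531/172, d=(M2−M1)/(6·1)=-293/172, b=Δ1−h1·(2M1+M2)/6=311/86
seg 2: a=0, c=M2/2=-87/43, d=(M3−M2)/(6·1)=59/172, b=Δ2−h2·(2M2+M3)/6=805/172
seg 3: a=3, c=M3/2=-171/172, d=(M4−M3)/(6·1)=57/172, b=Δ3−h3·(2M3+M4)/6=143/86
t_q=9/4 → seg 1, τ=1/4; S=-5+311/86·τ+531/172·τ²+-293/172·τ³=-43257/11008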